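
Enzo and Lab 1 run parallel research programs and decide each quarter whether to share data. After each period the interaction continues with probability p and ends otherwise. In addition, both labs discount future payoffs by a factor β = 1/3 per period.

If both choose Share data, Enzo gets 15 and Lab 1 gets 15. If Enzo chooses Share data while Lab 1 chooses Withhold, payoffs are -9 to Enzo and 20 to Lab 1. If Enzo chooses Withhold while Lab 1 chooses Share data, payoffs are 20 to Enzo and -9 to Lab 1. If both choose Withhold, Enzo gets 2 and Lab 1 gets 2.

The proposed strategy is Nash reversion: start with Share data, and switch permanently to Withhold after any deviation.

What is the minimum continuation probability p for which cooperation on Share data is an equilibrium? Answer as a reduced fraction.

5/6

Expected continuation weight on next period's payoff is β·p = 1/3·p, which plays the role of the discount factor.
Cooperation requires 1/3·p ≥ (20−15)/(20−2) = 5/18, hence p ≥ 5/6.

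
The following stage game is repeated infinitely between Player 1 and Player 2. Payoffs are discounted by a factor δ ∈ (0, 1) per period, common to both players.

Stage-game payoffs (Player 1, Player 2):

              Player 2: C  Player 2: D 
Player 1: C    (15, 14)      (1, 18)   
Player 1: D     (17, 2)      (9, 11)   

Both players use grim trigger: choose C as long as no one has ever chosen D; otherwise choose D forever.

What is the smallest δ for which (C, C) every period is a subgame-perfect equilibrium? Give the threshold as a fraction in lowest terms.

4/7

For Player 1: deviation gain 17−15 = 2, per-period punishment loss 15−9 = 6. IC gives δ ≥ 2/8 = 1/4.
For Player 2: gain 4, loss 3 per period, so δ ≥ 4/7.
The tighter constraint is Player 2's, so cooperation needs δ ≥ 4/7.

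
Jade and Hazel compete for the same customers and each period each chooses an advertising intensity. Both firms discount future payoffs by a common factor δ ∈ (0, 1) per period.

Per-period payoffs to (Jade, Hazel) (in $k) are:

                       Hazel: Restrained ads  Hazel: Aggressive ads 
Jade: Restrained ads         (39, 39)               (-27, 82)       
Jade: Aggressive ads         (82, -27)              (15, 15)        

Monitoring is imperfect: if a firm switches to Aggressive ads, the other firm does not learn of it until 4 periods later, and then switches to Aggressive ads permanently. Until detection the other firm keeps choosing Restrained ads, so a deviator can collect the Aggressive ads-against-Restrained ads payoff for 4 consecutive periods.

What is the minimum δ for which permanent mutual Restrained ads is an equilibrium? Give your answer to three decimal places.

A deviator earns 82 for 4 periods, then 15 forever; cooperating earns 39 forever. Multiplying the IC by (1−δ):
39 ≥ 82(1−δ^4) + 15δ^4, so 67·δ^4 ≥ 43 and δ^4 ≥ 43/67.
δ ≥ (43/67)^(1/4) ≈ 0.895.

0.895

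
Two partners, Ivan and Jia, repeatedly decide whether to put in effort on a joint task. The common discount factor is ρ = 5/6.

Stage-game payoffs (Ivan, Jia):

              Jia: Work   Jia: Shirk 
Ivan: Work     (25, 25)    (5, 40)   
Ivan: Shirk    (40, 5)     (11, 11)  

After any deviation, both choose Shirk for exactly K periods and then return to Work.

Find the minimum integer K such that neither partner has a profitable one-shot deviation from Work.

2

No profitable deviation requires (25−11)(ρ+…+ρ^K) ≥ 40−25, i.e. ρ+…+ρ^K ≥ 15/14 ≈ 1.0714.
With ρ = 5/6, the partial sums are K=1: 0.8333, K=2: 1.5278.
K = 2 is the first length at which the sum reaches 1.0714.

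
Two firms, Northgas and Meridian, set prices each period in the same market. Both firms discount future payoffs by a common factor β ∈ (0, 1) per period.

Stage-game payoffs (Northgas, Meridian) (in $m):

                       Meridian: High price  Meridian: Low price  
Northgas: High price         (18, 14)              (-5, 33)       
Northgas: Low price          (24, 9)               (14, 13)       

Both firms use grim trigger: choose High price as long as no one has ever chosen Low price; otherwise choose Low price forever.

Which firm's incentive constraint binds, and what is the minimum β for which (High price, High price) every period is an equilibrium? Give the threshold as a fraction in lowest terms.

For Northgas: deviation gain 24−18 = 6, per-period punishment loss 18−14 = 4. IC gives β ≥ 6/10 = 3/5.
For Meridian: gain 19, loss 1 per period, so β ≥ 19/20.
The tighter constraint is Meridian's, so cooperation needs β ≥ 19/20.

Meridian; β ≥ 19/20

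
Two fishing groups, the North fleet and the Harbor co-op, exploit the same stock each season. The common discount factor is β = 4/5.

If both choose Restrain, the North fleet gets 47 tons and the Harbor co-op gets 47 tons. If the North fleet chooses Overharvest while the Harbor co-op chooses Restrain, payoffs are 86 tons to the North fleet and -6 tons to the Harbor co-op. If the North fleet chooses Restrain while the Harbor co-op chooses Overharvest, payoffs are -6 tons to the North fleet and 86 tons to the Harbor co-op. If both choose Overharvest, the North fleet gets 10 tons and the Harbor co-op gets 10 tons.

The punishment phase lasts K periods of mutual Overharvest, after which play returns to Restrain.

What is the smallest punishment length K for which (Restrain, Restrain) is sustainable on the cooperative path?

Need Σ_{k=1}^{K} β^k ≥ (86−47)/(47−10) = 1.0541 at β = 4/5.
At K = 1 the sum is 0.8000 < 1.0541; at K = 2 it is 1.4400 ≥ 1.0541.
So the minimum punishment length is K = 2.

2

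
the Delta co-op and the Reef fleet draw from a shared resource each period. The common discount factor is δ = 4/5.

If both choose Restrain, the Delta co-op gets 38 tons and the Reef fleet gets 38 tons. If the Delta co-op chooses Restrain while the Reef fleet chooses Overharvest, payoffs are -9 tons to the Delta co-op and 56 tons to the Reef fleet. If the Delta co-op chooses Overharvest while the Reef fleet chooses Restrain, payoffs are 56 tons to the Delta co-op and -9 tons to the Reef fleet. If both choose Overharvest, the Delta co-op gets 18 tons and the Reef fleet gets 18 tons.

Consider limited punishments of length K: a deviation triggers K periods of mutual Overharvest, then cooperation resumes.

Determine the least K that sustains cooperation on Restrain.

2

IC: δ(1−δ^K)/(1−δ) ≥ (56−38)/(38−18) = 9/10.
With δ = 4/5: need 1 − δ^K ≥ 9/10·(1−4/5)/(4/5), i.e. δ^K ≤ 0.7750.
Since (4/5)^1 = 0.8000 and (4/5)^2 = 0.6400, the smallest such K is 2.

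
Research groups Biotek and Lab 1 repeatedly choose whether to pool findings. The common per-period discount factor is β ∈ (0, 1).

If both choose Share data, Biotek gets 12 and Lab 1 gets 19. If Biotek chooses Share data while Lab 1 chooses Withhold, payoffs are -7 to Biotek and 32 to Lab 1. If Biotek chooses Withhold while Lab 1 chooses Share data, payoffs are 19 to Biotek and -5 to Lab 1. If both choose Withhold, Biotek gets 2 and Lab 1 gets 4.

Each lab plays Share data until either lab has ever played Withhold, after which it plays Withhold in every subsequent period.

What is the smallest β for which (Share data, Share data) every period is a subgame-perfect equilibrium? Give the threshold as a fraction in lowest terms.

Biotek's threshold: (19−12)/(19−2) = 7/17.
Lab 1's threshold: (32−19)/(32−4) = 13/28.
7/17 < 13/28, so Lab 1 binds and β* = 13/28.

13/28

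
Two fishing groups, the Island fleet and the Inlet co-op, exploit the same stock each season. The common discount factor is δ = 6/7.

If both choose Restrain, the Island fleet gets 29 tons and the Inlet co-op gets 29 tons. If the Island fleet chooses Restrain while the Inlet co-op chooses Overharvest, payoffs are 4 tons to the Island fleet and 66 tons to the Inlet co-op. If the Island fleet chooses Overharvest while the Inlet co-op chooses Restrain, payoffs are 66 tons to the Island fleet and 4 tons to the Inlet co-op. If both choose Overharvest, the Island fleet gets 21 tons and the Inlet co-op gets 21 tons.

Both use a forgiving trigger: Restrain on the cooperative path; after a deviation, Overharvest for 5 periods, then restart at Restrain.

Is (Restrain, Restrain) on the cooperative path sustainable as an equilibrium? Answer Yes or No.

No

Comparing payoff streams over the 6 periods until play realigns: cooperate → 29(1+δ+…+δ^5); deviate → 66 + 21(δ+…+δ^5).
Cooperation is sustained iff (29−21)(δ+…+δ^5) ≥ 66−29.
δ+…+δ^5 = 6/7·(1−(6/7)^5)/(1−6/7) = 3.2240, and (66−29)/(29−21) = 4.6250.
3.2240 < 4.6250, so cooperation is not sustainable.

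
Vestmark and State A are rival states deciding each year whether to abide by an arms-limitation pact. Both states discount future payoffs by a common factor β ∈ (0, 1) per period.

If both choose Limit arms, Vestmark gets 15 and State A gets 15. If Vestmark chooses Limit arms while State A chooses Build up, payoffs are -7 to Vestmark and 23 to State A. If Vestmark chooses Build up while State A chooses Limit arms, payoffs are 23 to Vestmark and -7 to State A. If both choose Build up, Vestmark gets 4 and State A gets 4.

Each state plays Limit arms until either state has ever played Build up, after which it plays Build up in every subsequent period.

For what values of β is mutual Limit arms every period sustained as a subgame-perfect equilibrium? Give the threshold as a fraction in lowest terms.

8/19

15/(1−β) ≥ 23 + 4β/(1−β)
15 ≥ 23 − 19β
β ≥ 8/19.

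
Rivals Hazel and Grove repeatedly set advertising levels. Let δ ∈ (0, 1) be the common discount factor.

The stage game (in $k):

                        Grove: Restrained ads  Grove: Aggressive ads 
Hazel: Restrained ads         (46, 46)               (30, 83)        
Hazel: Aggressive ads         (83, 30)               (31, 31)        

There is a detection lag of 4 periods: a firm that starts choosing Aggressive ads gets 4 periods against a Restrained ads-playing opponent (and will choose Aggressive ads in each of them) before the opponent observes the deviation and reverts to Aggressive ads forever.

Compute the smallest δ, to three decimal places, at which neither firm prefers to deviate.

Deviating for the 4 undetected periods gains 83−46 = 37 per period over cooperation, then loses 46−31 = 15 per period forever once punishment starts.
Gain: 37(1 + δ + … + δ^3); loss: 15·δ^4/(1−δ).
No profitable deviation ⇔ 37(1−δ^4) ≤ 15·δ^4, i.e. δ^4 ≥ 37/(37+15) = 37/52.
Hence δ ≥ (37/52)^(1/4) ≈ 0.918.

0.918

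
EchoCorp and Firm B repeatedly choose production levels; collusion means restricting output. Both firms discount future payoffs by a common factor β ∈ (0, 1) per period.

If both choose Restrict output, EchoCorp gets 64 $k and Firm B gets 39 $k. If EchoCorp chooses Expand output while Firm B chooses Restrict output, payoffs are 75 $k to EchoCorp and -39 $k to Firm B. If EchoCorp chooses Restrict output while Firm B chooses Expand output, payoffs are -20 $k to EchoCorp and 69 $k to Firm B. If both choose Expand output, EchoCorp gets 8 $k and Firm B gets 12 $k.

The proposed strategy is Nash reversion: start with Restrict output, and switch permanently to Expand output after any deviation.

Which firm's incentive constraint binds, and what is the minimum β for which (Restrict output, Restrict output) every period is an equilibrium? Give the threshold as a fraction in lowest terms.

EchoCorp: cooperation gives 64 each period; deviation gives 75 once then 8 forever.
  64/(1−β) ≥ 75 + 8β/(1−β) ⇒ β ≥ 11/67.
Firm B: cooperation gives 39 each period; deviation gives 69 once then 12 forever.
  β ≥ 30/57 = 10/19.
Both must hold, so the binding constraint is Firm B's: β ≥ 10/19.

Firm B; β ≥ 10/19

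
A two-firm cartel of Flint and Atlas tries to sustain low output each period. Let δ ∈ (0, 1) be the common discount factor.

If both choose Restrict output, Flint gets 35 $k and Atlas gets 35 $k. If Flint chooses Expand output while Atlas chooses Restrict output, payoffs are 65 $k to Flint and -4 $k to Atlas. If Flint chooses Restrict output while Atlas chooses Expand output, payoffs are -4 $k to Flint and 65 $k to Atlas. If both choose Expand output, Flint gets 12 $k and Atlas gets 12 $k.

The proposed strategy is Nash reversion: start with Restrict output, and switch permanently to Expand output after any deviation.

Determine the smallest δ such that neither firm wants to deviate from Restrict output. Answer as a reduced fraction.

Under grim trigger the critical discount factor is (T−C)/(T−P) with T = 65, C = 35, P = 12.
δ* = (65−35)/(65−12) = 30/53.

30/53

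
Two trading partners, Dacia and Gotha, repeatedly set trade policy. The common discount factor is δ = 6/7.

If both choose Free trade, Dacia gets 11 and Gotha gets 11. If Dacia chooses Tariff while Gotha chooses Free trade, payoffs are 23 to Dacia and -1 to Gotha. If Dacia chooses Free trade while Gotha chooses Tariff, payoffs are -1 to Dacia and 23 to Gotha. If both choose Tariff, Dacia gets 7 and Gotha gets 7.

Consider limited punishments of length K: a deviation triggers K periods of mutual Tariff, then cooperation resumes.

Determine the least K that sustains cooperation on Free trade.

5

IC: δ(1−δ^K)/(1−δ) ≥ (23−11)/(11−7) = 3.
With δ = 6/7: need 1 − δ^K ≥ 3·(1−6/7)/(6/7), i.e. δ^K ≤ 0.5000.
Since (6/7)^4 = 0.5398 and (6/7)^5 = 0.4627, the smallest such K is 5.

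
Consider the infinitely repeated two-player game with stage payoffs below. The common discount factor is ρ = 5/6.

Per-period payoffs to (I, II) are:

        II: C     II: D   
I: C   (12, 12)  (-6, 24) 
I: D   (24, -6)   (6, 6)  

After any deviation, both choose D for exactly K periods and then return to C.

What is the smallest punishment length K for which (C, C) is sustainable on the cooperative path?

No profitable deviation requires (12−6)(ρ+…+ρ^K) ≥ 24−12, i.e. ρ+…+ρ^K ≥ 2 ≈ 2.0000.
With ρ = 5/6, the partial sums are K=1: 0.8333, K=2: 1.5278, K=3: 2.1065.
K = 3 is the first length at which the sum reaches 2.0000.

3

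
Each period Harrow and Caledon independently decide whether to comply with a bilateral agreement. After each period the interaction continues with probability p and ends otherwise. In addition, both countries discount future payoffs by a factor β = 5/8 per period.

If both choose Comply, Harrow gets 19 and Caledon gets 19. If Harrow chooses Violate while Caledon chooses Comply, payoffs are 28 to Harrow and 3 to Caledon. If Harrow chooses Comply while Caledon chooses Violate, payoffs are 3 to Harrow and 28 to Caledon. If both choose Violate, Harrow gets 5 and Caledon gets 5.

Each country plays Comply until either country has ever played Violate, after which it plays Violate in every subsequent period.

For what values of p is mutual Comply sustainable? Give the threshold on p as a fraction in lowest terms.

With continuation probability p and discount β, the effective per-period discount factor is βp.
Grim-trigger IC: βp ≥ (28−19)/(28−5) = 9/23.
So p ≥ (9/23)/(5/8) = 72/115.

72/115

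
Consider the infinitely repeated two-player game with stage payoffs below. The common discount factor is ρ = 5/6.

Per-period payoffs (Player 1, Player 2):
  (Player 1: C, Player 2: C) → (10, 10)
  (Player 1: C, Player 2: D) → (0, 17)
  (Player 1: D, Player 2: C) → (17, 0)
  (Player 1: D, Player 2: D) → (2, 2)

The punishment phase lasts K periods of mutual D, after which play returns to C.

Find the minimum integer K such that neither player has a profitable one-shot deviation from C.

No profitable deviation requires (10−2)(ρ+…+ρ^K) ≥ 17−10, i.e. ρ+…+ρ^K ≥ 7/8 ≈ 0.8750.
With ρ = 5/6, the partial sums are K=1: 0.8333, K=2: 1.5278.
K = 2 is the first length at which the sum reaches 0.8750.

2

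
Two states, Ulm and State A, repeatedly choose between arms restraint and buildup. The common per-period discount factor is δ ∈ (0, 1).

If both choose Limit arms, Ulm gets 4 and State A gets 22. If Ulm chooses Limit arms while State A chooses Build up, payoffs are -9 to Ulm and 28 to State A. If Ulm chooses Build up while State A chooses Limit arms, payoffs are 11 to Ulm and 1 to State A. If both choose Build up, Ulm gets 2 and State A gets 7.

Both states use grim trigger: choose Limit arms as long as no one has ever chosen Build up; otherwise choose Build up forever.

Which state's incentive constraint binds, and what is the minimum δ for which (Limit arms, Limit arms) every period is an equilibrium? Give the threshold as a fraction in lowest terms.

Ulm; δ ≥ 7/9

For Ulm: deviation gain 11−4 = 7, per-period punishment loss 4−2 = 2. IC gives δ ≥ 7/9.
For State A: gain 6, loss 15 per period, so δ ≥ 6/21 = 2/7.
The tighter constraint is Ulm's, so cooperation needs δ ≥ 7/9.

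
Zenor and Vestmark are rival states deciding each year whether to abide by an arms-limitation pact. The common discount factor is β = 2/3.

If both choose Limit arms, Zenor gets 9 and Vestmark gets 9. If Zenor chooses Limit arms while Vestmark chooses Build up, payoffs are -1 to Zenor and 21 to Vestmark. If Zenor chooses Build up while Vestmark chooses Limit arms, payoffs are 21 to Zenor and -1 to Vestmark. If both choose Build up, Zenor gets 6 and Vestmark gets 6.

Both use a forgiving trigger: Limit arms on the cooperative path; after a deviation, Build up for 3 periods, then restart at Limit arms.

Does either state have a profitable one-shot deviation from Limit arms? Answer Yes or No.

Comparing payoff streams over the 4 periods until play realigns: cooperate → 9(1+β+…+β^3); deviate → 21 + 6(β+…+β^3).
Cooperation is sustained iff (9−6)(β+…+β^3) ≥ 21−9.
β+…+β^3 = 2/3·(1−(2/3)^3)/(1−2/3) = 1.4074, and (21−9)/(9−6) = 4.0000.
1.4074 < 4.0000, so cooperation is not sustainable.

Yes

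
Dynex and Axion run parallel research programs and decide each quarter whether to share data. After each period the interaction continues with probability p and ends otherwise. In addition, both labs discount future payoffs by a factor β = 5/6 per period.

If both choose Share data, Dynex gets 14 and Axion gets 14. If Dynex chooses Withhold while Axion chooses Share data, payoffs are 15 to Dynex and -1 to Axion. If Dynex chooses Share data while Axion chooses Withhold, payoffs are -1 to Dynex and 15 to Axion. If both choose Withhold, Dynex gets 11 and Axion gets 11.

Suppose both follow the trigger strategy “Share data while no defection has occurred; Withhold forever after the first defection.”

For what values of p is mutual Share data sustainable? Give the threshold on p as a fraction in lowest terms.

3/10

Expected continuation weight on next period's payoff is β·p = 5/6·p, which plays the role of the discount factor.
Cooperation requires 5/6·p ≥ (15−14)/(15−11) = 1/4, hence p ≥ 3/10.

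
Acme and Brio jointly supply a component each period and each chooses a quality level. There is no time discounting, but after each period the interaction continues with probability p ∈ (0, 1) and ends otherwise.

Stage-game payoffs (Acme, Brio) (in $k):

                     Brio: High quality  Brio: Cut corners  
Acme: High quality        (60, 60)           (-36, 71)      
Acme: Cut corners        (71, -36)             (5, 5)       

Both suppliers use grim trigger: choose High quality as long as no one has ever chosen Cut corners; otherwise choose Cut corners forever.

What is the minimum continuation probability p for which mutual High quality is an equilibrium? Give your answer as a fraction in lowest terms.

1/6

With no time discounting, the continuation probability p plays the role of the discount factor.
Grim-trigger IC: 60/(1−p) ≥ 71 + 5p/(1−p) ⇒ p ≥ (71−60)/(71−5) = 1/6.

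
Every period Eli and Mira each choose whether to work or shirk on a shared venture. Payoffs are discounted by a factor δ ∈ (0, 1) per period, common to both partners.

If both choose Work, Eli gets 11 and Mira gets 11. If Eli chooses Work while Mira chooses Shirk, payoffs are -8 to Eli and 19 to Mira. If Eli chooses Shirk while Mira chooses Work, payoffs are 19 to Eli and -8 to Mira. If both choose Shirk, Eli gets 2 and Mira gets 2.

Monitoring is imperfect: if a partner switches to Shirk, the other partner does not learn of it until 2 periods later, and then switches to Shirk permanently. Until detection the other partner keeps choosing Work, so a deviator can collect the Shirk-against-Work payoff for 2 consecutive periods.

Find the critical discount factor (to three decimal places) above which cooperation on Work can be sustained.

0.686

A deviator earns 19 for 2 periods, then 2 forever; cooperating earns 11 forever. Multiplying the IC by (1−δ):
11 ≥ 19(1−δ^2) + 2δ^2, so 17·δ^2 ≥ 8 and δ^2 ≥ 8/17.
δ ≥ (8/17)^(1/2) ≈ 0.686.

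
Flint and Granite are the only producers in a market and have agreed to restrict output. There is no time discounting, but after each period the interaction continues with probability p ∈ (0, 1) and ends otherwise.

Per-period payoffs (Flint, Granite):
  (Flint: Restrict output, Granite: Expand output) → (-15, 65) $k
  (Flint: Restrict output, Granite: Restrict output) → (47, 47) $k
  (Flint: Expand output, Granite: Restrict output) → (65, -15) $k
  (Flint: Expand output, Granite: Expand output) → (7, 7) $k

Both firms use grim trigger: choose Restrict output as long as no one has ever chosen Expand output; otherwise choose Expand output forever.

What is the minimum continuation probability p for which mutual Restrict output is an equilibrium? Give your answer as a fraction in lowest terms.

9/29

Expected cooperation value is 47 + p·47 + p²·47 + … = 47/(1−p); deviation gives 65 + p·7/(1−p).
47 ≥ 65(1−p) + 7p ⇒ 58p ≥ 18 ⇒ p ≥ 18/58 = 9/29.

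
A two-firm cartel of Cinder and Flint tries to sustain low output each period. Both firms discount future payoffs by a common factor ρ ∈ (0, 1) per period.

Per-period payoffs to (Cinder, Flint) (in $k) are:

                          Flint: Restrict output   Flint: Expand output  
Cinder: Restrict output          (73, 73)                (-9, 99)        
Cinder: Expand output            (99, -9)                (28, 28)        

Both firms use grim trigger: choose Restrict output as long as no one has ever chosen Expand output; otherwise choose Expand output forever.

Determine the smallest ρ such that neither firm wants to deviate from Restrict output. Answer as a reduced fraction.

26/71

73/(1−ρ) ≥ 99 + 28ρ/(1−ρ)
73 ≥ 99 − 71ρ
ρ ≥ 26/71.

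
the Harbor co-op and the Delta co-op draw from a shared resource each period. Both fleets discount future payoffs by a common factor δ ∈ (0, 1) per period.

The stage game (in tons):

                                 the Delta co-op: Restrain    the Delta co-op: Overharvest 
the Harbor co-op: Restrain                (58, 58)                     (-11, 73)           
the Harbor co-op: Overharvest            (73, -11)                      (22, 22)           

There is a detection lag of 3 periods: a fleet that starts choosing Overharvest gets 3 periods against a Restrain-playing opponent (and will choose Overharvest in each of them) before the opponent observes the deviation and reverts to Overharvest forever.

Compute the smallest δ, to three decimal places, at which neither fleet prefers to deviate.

0.665

The best deviation is to choose Overharvest for all 3 undetected periods, earning 73 each, then 22 forever once detected.
Deviation value: 73(1−δ^3)/(1−δ) + 22δ^3/(1−δ); cooperation value: 58/(1−δ).
IC: 58 ≥ 73(1−δ^3) + 22δ^3 = 73 − 51δ^3.
So δ^3 ≥ 15/51 = 5/17, giving δ ≥ (5/17)^(1/3) ≈ 0.665.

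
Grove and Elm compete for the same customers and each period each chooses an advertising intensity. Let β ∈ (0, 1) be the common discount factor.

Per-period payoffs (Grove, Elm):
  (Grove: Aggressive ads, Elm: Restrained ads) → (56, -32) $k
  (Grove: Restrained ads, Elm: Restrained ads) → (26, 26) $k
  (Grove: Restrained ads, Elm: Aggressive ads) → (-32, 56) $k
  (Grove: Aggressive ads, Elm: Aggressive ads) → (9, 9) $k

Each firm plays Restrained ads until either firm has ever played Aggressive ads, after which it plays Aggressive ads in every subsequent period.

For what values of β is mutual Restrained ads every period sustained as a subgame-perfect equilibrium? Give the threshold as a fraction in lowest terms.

30/47

Under grim trigger the critical discount factor is (T−C)/(T−P) with T = 56, C = 26, P = 9.
β* = (56−26)/(56−9) = 30/47.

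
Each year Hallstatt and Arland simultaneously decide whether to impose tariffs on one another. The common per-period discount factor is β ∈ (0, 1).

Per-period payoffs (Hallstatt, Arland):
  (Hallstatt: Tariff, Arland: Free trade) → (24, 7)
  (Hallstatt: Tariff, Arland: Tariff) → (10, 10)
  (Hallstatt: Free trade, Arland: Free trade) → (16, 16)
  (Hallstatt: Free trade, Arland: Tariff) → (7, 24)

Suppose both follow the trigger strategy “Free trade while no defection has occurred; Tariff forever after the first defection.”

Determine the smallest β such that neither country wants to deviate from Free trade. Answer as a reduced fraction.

4/7

Cooperation forever yields 16 each period: 16/(1−β).
Deviating yields 24 once, then 10 forever: 24 + 10β/(1−β).
No profitable deviation requires 16/(1−β) ≥ 24 + 10β/(1−β).
Multiplying by (1−β): 16 ≥ 24(1−β) + 10β = 24 − 14β.
So 14β ≥ 8, i.e. β ≥ 8/14 = 4/7.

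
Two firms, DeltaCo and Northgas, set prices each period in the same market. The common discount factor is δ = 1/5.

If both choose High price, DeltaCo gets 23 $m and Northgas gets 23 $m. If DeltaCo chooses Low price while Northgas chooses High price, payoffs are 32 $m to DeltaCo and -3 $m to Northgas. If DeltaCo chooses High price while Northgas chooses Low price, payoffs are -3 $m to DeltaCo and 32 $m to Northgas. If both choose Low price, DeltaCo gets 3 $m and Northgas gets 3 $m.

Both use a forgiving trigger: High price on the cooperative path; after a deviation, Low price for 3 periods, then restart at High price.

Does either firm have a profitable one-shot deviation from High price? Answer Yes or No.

A one-shot deviation gives 32 now, then 3 for 3 periods, then back to 23.
Gain from deviating: (32−23) today; loss: (23−3) in each of the next 3 periods.
No-deviation condition: (23−3)(δ+…+δ^3) ≥ 32−23, i.e. δ+…+δ^3 ≥ 9/20.
At δ = 1/5: δ+…+δ^3 = 0.2480 < 0.4500.
So cooperation is not sustainable.

Yes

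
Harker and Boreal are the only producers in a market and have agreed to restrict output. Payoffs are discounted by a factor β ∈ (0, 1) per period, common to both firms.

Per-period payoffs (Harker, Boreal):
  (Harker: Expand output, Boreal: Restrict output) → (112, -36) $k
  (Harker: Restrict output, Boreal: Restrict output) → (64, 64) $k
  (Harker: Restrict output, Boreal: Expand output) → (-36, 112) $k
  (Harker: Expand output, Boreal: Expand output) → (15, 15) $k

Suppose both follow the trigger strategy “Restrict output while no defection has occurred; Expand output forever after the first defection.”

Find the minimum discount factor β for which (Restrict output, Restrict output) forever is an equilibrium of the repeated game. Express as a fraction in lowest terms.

One-period gain from deviating is 112 − 64 = 48. The loss is 64 − 15 = 49 in every subsequent period, with present value 49·β/(1−β).
Deviation is unprofitable when 49·β/(1−β) ≥ 48, i.e. β/(1−β) ≥ 48/49.
Equivalently β ≥ 48/(48+49) = 48/97.

48/97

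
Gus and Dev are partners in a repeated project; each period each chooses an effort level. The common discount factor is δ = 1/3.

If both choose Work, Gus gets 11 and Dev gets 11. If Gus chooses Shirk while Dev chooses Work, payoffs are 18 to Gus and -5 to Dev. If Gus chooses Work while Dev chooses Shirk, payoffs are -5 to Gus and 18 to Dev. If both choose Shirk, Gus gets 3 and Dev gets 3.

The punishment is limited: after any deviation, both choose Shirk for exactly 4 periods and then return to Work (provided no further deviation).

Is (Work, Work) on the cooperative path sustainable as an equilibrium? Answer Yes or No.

IC: δ+…+δ^4 ≥ (18−11)/(11−3) = 7/8.
At δ = 1/3: partial sum = 0.4938 < 0.8750. Cooperation not sustainable.

No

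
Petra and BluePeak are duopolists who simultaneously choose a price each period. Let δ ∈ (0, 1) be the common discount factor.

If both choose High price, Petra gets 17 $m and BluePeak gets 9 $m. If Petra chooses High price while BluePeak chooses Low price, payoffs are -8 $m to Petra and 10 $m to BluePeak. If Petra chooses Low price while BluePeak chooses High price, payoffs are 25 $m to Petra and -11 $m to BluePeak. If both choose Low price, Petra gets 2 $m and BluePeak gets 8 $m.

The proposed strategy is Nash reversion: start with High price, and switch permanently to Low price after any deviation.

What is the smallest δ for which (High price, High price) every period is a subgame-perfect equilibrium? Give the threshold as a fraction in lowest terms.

1/2

Petra: cooperation gives 17 each period; deviation gives 25 once then 2 forever.
  17/(1−δ) ≥ 25 + 2δ/(1−δ) ⇒ δ ≥ 8/23.
BluePeak: cooperation gives 9 each period; deviation gives 10 once then 8 forever.
  δ ≥ 1/2.
Both must hold, so the binding constraint is BluePeak's: δ ≥ 1/2.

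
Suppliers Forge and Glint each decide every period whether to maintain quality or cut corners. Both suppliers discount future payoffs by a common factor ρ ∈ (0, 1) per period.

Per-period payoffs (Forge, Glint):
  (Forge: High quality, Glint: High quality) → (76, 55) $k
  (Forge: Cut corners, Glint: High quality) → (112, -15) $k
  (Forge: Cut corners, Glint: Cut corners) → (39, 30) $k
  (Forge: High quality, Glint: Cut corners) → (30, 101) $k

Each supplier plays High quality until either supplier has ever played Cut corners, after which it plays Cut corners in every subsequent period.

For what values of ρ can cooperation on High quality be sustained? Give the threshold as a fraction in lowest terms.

46/71

Forge's threshold: (112−76)/(112−39) = 36/73.
Glint's threshold: (101−55)/(101−30) = 46/71.
36/73 < 46/71, so Glint binds and ρ* = 46/71.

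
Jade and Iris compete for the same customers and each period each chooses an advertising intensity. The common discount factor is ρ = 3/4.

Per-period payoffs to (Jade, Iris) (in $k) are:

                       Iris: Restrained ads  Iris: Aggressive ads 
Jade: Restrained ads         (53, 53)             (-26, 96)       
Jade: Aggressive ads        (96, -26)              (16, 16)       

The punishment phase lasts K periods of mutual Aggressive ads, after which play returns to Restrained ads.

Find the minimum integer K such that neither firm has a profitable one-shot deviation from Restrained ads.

2

IC: ρ(1−ρ^K)/(1−ρ) ≥ (96−53)/(53−16) = 43/37.
With ρ = 3/4: need 1 − ρ^K ≥ 43/37·(1−3/4)/(3/4), i.e. ρ^K ≤ 0.6126.
Since (3/4)^1 = 0.7500 and (3/4)^2 = 0.5625, the smallest such K is 2.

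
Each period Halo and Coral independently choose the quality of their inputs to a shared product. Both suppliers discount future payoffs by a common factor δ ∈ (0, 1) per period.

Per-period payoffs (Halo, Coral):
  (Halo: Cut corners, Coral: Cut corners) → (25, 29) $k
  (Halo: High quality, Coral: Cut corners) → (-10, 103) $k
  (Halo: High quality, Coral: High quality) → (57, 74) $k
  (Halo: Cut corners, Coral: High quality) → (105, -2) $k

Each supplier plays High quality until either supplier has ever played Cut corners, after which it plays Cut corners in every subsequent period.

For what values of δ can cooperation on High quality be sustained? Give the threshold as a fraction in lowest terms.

3/5

Halo: cooperation gives 57 each period; deviation gives 105 once then 25 forever.
  57/(1−δ) ≥ 105 + 25δ/(1−δ) ⇒ δ ≥ 48/80 = 3/5.
Coral: cooperation gives 74 each period; deviation gives 103 once then 29 forever.
  δ ≥ 29/74.
Both must hold, so the binding constraint is Halo's: δ ≥ 3/5.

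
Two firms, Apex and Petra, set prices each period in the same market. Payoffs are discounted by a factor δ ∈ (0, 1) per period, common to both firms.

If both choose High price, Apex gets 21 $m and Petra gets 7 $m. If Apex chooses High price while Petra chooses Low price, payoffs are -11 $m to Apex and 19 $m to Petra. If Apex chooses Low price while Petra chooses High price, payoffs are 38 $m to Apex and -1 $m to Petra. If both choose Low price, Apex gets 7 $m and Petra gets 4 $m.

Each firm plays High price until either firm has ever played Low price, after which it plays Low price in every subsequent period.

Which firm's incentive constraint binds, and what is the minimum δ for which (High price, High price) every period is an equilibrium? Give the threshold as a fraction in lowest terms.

Petra; δ ≥ 4/5

Apex: cooperation gives 21 each period; deviation gives 38 once then 7 forever.
  21/(1−δ) ≥ 38 + 7δ/(1−δ) ⇒ δ ≥ 17/31.
Petra: cooperation gives 7 each period; deviation gives 19 once then 4 forever.
  δ ≥ 12/15 = 4/5.
Both must hold, so the binding constraint is Petra's: δ ≥ 4/5.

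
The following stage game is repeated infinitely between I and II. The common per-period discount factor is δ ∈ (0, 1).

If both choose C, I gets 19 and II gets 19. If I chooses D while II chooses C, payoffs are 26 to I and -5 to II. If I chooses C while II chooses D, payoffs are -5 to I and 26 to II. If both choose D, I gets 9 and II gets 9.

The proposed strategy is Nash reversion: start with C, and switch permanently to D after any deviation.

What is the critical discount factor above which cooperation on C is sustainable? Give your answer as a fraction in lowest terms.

7/17

One-period gain from deviating is 26 − 19 = 7. The loss is 19 − 9 = 10 in every subsequent period, with present value 10·δ/(1−δ).
Deviation is unprofitable when 10·δ/(1−δ) ≥ 7, i.e. δ/(1−δ) ≥ 7/10.
Equivalently δ ≥ 7/(7+10) = 7/17.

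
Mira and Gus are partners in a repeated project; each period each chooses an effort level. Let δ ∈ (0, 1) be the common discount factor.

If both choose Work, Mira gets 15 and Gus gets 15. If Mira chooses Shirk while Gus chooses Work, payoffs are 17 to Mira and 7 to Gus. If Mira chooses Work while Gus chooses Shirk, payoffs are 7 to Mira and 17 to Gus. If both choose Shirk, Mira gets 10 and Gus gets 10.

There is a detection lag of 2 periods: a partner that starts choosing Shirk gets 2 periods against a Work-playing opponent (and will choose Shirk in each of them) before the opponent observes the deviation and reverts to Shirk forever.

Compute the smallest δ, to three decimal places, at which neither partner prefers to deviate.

Deviating for the 2 undetected periods gains 17−15 = 2 per period over cooperation, then loses 15−10 = 5 per period forever once punishment starts.
Gain: 2(1 + δ + … + δ^1); loss: 5·δ^2/(1−δ).
No profitable deviation ⇔ 2(1−δ^2) ≤ 5·δ^2, i.e. δ^2 ≥ 2/(2+5) = 2/7.
Hence δ ≥ (2/7)^(1/2) ≈ 0.535.

0.535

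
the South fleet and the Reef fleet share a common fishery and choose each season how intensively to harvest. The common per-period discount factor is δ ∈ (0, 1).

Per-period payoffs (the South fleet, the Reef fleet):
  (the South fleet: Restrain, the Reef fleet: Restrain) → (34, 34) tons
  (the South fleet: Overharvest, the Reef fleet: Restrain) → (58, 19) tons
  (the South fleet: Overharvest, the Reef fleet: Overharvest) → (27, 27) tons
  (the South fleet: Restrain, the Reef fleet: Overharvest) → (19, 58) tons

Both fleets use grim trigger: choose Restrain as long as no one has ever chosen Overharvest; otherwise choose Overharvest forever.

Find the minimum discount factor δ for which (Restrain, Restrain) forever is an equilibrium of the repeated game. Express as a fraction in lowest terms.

24/31

One-period gain from deviating is 58 − 34 = 24. The loss is 34 − 27 = 7 in every subsequent period, with present value 7·δ/(1−δ).
Deviation is unprofitable when 7·δ/(1−δ) ≥ 24, i.e. δ/(1−δ) ≥ 24/7.
Equivalently δ ≥ 24/(24+7) = 24/31.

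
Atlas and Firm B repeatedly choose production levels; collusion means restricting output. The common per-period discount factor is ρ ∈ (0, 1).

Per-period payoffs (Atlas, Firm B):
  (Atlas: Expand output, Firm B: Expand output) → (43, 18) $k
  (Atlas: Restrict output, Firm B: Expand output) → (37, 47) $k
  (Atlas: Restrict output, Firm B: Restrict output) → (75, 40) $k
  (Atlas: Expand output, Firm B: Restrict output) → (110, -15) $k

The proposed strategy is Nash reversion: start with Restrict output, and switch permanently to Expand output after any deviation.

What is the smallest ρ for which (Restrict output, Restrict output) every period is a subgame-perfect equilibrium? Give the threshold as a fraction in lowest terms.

Atlas's threshold: (110−75)/(110−43) = 35/67.
Firm B's threshold: (47−40)/(47−18) = 7/29.
35/67 > 7/29, so Atlas binds and ρ* = 35/67.

35/67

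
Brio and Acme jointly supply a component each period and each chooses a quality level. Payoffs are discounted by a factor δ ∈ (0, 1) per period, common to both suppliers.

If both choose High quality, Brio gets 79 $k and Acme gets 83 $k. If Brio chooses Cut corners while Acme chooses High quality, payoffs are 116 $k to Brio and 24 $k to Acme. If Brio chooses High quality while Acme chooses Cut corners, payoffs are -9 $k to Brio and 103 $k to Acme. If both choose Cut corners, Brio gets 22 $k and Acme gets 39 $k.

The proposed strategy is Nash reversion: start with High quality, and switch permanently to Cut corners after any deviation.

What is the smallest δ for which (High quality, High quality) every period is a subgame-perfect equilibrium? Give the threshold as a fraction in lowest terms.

37/94

For Brio: deviation gain 116−79 = 37, per-period punishment loss 79−22 = 57. IC gives δ ≥ 37/94.
For Acme: gain 20, loss 44 per period, so δ ≥ 20/64 = 5/16.
The tighter constraint is Brio's, so cooperation needs δ ≥ 37/94.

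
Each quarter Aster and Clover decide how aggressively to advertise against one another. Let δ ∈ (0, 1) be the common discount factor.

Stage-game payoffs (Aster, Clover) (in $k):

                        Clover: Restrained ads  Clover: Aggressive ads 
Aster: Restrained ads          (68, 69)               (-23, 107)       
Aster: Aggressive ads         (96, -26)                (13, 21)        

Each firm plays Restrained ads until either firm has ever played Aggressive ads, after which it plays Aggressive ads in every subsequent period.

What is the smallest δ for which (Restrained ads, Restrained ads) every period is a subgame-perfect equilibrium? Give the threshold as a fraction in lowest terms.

19/43

Aster's threshold: (96−68)/(96−13) = 28/83.
Clover's threshold: (107−69)/(107−21) = 19/43.
28/83 < 19/43, so Clover binds and δ* = 19/43.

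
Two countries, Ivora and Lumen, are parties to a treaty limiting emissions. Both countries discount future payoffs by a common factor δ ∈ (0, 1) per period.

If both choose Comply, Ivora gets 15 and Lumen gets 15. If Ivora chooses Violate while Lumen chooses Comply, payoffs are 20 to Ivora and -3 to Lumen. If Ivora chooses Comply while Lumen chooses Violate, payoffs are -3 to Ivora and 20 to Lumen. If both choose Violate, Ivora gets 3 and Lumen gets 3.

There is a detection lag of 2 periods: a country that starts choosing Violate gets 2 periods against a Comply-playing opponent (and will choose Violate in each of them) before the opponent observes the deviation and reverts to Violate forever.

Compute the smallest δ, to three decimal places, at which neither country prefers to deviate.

The best deviation is to choose Violate for all 2 undetected periods, earning 20 each, then 3 forever once detected.
Deviation value: 20(1−δ^2)/(1−δ) + 3δ^2/(1−δ); cooperation value: 15/(1−δ).
IC: 15 ≥ 20(1−δ^2) + 3δ^2 = 20 − 17δ^2.
So δ^2 ≥ 5/17, giving δ ≥ (5/17)^(1/2) ≈ 0.542.

0.542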